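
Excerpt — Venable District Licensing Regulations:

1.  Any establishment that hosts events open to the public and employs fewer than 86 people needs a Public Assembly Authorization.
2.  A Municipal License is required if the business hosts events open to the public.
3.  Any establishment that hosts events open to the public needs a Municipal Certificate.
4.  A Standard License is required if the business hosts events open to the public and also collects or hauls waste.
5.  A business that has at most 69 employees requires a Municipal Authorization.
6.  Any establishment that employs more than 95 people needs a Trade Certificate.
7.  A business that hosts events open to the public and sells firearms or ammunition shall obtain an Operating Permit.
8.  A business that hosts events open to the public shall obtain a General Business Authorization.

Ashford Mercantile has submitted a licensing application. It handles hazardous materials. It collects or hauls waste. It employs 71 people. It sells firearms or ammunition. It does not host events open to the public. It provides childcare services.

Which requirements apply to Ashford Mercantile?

None

1. does not host events open to the public; employees 71 < 86 → Public Assembly Authorization not required.
2. does not host events open to the public → Municipal License not required.
3. does not host events open to the public → Municipal Certificate not required.
4. does not host events open to the public; collects or hauls waste → Standard License not required.
5. employees 71 > 69 → Municipal Authorization not required.
6. employees 71 ≤ 95 → Trade Certificate not required.
7. does not host events open to the public; sells firearms or ammunition → Operating Permit not required.
8. does not host events open to the public → General Business Authorization not required.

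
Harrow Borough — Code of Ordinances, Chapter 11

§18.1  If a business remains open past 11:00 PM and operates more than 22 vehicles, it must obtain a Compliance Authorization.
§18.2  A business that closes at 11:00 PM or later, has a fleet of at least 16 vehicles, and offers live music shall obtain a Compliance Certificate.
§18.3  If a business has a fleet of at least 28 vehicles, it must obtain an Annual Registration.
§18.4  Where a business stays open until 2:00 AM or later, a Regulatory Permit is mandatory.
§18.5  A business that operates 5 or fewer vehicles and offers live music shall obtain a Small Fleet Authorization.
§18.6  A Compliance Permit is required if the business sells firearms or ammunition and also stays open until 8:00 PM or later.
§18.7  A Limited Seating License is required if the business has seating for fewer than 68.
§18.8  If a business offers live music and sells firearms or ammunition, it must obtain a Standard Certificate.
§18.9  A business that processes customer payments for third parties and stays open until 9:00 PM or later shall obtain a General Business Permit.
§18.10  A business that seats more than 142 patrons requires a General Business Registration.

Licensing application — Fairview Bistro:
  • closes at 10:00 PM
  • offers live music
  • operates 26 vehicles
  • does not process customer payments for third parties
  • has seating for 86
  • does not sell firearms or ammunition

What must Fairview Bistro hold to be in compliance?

None

§18.1 closes 10:00 PM, at/before 11:00 PM; vehicles 26 > 22 → Compliance Authorization not required.
§18.2 closes 10:00 PM, at/before 11:00 PM; vehicles 26 ≥ 16; offers live music → Compliance Certificate not required.
§18.3 vehicles 26 < 28 → Annual Registration not required.
§18.4 closes 10:00 PM, at/before 2:00 AM → Regulatory Permit not required.
§18.5 vehicles 26 > 5; offers live music → Small Fleet Authorization not required.
§18.6 does not sell firearms or ammunition; closes 10:00 PM, after 8:00 PM → Compliance Permit not required.
§18.7 seating 86 ≥ 68 → Limited Seating License not required.
§18.8 offers live music; does not sell firearms or ammunition → Standard Certificate not required.
§18.9 does not process customer payments for third parties; closes 10:00 PM, after 9:00 PM → General Business Permit not required.
§18.10 seating 86 ≤ 142 → General Business Registration not required.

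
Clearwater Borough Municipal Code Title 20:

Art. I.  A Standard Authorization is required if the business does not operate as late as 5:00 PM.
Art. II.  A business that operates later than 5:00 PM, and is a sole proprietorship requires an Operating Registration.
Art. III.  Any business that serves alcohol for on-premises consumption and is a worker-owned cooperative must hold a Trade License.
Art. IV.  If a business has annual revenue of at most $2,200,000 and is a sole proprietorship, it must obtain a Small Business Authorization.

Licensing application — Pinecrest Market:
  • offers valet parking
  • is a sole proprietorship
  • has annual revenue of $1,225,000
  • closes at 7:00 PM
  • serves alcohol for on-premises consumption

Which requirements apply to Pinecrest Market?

Operating Registration, Small Business Authorization

Art. I. closes 7:00 PM, after 5:00 PM → Standard Authorization not required.
Art. II. closes 7:00 PM, after 5:00 PM; is a sole proprietorship → Operating Registration required.
Art. III. serves alcohol for on-premises consumption; is a sole proprietorship (not: is a worker-owned cooperative) → Trade License not required.
Art. IV. revenue $1,225,000 ≤ $2,200,000; is a sole proprietorship → Small Business Authorization required.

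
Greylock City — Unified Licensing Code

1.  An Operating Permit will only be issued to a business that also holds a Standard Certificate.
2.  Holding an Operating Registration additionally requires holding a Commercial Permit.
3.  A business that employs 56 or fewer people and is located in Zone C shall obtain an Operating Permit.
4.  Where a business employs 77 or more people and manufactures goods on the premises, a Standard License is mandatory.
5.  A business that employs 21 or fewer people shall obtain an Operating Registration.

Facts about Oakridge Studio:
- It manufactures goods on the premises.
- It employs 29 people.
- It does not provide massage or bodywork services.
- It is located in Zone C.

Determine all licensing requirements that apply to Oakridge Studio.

1. Operating Permit is required → Standard Certificate also required.
2. Operating Registration is not required → no effect.
3. employees 29 ≤ 56; is located in Zone C → Operating Permit required.
4. employees 29 < 77; manufactures goods on the premises → Standard License not required.
5. employees 29 > 21 → Operating Registration not required.

Operating Permit, Standard Certificate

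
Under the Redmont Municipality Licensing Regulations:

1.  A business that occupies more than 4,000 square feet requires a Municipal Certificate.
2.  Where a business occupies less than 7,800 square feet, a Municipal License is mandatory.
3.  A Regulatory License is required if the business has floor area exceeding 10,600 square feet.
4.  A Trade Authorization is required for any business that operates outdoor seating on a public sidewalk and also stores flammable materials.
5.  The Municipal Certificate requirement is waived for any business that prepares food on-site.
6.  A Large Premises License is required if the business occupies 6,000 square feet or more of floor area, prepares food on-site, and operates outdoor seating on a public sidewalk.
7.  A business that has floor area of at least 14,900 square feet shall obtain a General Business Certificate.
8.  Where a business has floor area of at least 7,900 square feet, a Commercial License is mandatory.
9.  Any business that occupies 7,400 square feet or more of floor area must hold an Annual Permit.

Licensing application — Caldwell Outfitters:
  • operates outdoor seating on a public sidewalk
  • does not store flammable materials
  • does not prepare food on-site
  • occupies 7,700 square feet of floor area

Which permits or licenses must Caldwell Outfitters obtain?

1. floor area 7,700 square feet > 4,000 square feet → Municipal Certificate required.
2. floor area 7,700 square feet < 7,800 square feet → Municipal License required.
3. floor area 7,700 square feet ≤ 10,600 square feet → Regulatory License not required.
4. operates outdoor seating on a public sidewalk; does not store flammable materials → Trade Authorization not required.
5. does not prepare food on-site → Municipal Certificate exemption does not apply.
6. floor area 7,700 square feet ≥ 6,000 square feet; does not prepare food on-site; operates outdoor seating on a public sidewalk → Large Premises License not required.
7. floor area 7,700 square feet < 14,900 square feet → General Business Certificate not required.
8. floor area 7,700 square feet < 7,900 square feet → Commercial License not required.
9. floor area 7,700 square feet ≥ 7,400 square feet → Annual Permit required.

Annual Permit, Municipal Certificate, Municipal License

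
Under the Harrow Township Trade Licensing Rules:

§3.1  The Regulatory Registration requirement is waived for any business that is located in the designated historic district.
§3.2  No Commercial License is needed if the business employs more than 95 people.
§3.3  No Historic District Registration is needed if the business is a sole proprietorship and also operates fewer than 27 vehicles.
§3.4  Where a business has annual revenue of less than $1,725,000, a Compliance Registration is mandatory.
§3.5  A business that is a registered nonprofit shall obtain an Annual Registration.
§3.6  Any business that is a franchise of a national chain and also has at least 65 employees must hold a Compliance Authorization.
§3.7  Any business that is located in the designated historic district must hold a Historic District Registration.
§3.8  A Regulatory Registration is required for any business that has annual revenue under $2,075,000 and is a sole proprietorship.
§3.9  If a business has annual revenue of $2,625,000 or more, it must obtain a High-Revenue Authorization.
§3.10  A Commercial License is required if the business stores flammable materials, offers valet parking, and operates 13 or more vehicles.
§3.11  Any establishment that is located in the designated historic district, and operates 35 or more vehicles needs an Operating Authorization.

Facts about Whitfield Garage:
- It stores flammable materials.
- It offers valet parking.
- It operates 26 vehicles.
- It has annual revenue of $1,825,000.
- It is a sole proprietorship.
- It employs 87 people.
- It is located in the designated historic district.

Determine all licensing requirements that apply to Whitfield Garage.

Commercial License

§3.1 is located in the designated historic district → exempt from Regulatory Registration.
§3.2 employees 87 ≤ 95 → Commercial License exemption does not apply.
§3.3 is a sole proprietorship; vehicles 26 < 27 → exempt from Historic District Registration.
§3.4 revenue $1,825,000 ≥ $1,725,000 → Compliance Registration not required.
§3.5 is a sole proprietorship (not: is a registered nonprofit) → Annual Registration not required.
§3.6 is a sole proprietorship (not: is a franchise of a national chain); employees 87 ≥ 65 → Compliance Authorization not required.
§3.7 is located in the designated historic district → Historic District Registration required.
§3.8 revenue $1,825,000 < $2,075,000; is a sole proprietorship → Regulatory Registration required.
§3.9 revenue $1,825,000 < $2,625,000 → High-Revenue Authorization not required.
§3.10 stores flammable materials; offers valet parking; vehicles 26 ≥ 13 → Commercial License required.
§3.11 is located in the designated historic district; vehicles 26 < 35 → Operating Authorization not required.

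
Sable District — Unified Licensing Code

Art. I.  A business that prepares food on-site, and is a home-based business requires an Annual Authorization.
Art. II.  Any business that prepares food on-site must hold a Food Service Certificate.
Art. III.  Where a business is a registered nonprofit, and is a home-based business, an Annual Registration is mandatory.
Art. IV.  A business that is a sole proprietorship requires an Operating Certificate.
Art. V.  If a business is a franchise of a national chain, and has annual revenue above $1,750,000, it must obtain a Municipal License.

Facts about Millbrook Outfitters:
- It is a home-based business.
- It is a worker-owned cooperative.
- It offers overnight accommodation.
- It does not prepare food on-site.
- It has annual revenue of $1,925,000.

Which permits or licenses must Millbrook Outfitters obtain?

None

Art. I. does not prepare food on-site; is a home-based business → Annual Authorization not required.
Art. II. does not prepare food on-site → Food Service Certificate not required.
Art. III. is a worker-owned cooperative (not: is a registered nonprofit); is a home-based business → Annual Registration not required.
Art. IV. is a worker-owned cooperative (not: is a sole proprietorship) → Operating Certificate not required.
Art. V. is a worker-owned cooperative (not: is a franchise of a national chain); revenue $1,925,000 > $1,750,000 → Municipal License not required.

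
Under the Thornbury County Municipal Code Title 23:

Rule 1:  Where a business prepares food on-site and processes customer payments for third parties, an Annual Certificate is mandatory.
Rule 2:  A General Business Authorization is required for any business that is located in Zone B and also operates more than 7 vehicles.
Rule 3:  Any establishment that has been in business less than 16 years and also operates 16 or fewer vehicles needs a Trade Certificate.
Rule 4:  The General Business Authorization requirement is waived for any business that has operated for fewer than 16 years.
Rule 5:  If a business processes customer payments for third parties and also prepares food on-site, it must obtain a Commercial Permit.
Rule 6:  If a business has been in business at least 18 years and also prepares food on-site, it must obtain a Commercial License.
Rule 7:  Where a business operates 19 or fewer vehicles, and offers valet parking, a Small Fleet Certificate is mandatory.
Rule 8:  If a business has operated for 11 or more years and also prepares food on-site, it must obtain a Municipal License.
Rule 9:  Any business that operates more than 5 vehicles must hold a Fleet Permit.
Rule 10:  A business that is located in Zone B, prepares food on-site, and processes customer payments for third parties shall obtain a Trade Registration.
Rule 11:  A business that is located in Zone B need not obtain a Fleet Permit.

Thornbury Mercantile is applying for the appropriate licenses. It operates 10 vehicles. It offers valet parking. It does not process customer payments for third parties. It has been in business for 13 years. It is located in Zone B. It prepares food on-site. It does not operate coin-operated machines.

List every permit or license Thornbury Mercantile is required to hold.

Rule 1: prepares food on-site; does not process customer payments for third parties → Annual Certificate not required.
Rule 2: is located in Zone B; vehicles 10 > 7 → General Business Authorization required.
Rule 3: years in business 13 < 16; vehicles 10 ≤ 16 → Trade Certificate required.
Rule 4: years in business 13 < 16 → exempt from General Business Authorization.
Rule 5: does not process customer payments for third parties; prepares food on-site → Commercial Permit not required.
Rule 6: years in business 13 < 18; prepares food on-site → Commercial License not required.
Rule 7: vehicles 10 ≤ 19; offers valet parking → Small Fleet Certificate required.
Rule 8: years in business 13 ≥ 11; prepares food on-site → Municipal License required.
Rule 9: vehicles 10 > 5 → Fleet Permit required.
Rule 10: is located in Zone B; prepares food on-site; does not process customer payments for third parties → Trade Registration not required.
Rule 11: is located in Zone B → exempt from Fleet Permit.

Municipal License, Small Fleet Certificate, Trade Certificate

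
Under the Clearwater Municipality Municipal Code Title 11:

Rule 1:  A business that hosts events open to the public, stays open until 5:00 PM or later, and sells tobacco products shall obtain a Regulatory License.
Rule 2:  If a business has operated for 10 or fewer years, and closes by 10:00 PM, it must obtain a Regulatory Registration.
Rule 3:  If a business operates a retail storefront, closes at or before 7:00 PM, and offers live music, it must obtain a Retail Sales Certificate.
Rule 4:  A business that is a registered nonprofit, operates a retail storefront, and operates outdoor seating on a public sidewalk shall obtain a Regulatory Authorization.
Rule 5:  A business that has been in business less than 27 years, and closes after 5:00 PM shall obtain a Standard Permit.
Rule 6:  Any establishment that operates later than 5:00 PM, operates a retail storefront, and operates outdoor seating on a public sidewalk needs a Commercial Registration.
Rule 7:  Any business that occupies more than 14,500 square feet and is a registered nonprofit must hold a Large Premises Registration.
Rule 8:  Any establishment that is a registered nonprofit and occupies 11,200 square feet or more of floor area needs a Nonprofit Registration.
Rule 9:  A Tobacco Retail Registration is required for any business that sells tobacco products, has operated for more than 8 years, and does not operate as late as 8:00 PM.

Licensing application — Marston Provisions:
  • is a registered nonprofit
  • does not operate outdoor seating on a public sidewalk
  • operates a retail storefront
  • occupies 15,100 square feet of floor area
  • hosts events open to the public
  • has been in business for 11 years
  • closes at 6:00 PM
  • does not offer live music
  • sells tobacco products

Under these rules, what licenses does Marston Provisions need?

Large Premises Registration, Nonprofit Registration, Regulatory License, Standard Permit, Tobacco Retail Registration

Rule 1: hosts events open to the public; closes 6:00 PM, after 5:00 PM; sells tobacco products → Regulatory License required.
Rule 2: years in business 11 > 10; closes 6:00 PM, at/before 10:00 PM → Regulatory Registration not required.
Rule 3: operates a retail storefront; closes 6:00 PM, at/before 7:00 PM; does not offer live music → Retail Sales Certificate not required.
Rule 4: is a registered nonprofit; operates a retail storefront; does not operate outdoor seating on a public sidewalk → Regulatory Authorization not required.
Rule 5: years in business 11 < 27; closes 6:00 PM, after 5:00 PM → Standard Permit required.
Rule 6: closes 6:00 PM, after 5:00 PM; operates a retail storefront; does not operate outdoor seating on a public sidewalk → Commercial Registration not required.
Rule 7: floor area 15,100 square feet > 14,500 square feet; is a registered nonprofit → Large Premises Registration required.
Rule 8: is a registered nonprofit; floor area 15,100 square feet ≥ 11,200 square feet → Nonprofit Registration required.
Rule 9: sells tobacco products; years in business 11 > 8; closes 6:00 PM, at/before 8:00 PM → Tobacco Retail Registration required.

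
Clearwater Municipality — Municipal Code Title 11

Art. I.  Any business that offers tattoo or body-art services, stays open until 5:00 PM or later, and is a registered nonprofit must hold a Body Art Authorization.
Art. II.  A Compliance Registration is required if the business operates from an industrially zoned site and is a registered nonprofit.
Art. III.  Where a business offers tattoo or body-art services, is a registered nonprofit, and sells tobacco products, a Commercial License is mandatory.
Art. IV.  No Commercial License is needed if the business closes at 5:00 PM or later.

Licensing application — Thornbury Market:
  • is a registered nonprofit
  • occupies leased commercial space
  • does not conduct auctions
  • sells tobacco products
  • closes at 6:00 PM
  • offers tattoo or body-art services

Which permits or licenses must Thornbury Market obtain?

Art. I. offers tattoo or body-art services; closes 6:00 PM, after 5:00 PM; is a registered nonprofit → Body Art Authorization required.
Art. II. occupies leased commercial space (not: operates from an industrially zoned site); is a registered nonprofit → Compliance Registration not required.
Art. III. offers tattoo or body-art services; is a registered nonprofit; sells tobacco products → Commercial License required.
Art. IV. closes 6:00 PM, after 5:00 PM → exempt from Commercial License.

Body Art Authorization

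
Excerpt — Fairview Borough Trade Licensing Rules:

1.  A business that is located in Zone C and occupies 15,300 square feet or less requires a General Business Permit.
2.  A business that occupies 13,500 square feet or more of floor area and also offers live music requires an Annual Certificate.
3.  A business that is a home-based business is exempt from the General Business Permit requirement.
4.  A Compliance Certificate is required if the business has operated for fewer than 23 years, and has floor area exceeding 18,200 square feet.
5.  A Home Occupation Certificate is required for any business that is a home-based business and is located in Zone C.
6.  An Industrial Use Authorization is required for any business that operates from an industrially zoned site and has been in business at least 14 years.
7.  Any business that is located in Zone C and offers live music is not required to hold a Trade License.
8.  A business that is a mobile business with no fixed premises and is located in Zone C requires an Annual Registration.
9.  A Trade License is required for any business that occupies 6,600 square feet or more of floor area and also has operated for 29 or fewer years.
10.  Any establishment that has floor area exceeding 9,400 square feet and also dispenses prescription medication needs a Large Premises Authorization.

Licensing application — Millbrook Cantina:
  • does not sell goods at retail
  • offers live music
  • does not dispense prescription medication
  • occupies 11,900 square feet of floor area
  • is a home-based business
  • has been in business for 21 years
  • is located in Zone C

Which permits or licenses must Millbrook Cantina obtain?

Home Occupation Certificate

1. is located in Zone C; floor area 11,900 square feet ≤ 15,300 square feet → General Business Permit required.
2. floor area 11,900 square feet < 13,500 square feet; offers live music → Annual Certificate not required.
3. is a home-based business → exempt from General Business Permit.
4. years in business 21 < 23; floor area 11,900 square feet ≤ 18,200 square feet → Compliance Certificate not required.
5. is a home-based business; is located in Zone C → Home Occupation Certificate required.
6. is a home-based business (not: operates from an industrially zoned site); years in business 21 ≥ 14 → Industrial Use Authorization not required.
7. is located in Zone C; offers live music → exempt from Trade License.
8. is a home-based business (not: is a mobile business with no fixed premises); is located in Zone C → Annual Registration not required.
9. floor area 11,900 square feet ≥ 6,600 square feet; years in business 21 ≤ 29 → Trade License required.
10. floor area 11,900 square feet > 9,400 square feet; does not dispense prescription medication → Large Premises Authorization not required.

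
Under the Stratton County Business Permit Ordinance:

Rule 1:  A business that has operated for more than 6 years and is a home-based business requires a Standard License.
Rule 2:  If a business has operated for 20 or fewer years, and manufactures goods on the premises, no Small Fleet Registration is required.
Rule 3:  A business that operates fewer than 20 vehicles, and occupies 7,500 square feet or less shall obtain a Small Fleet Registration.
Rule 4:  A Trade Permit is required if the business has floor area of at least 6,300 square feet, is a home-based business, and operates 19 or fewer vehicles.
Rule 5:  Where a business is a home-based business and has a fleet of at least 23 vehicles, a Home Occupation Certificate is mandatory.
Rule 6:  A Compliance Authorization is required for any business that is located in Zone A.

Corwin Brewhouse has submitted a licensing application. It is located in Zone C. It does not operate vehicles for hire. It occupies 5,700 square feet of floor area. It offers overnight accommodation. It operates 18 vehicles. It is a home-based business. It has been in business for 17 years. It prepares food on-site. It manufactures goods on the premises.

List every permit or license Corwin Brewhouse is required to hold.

Rule 1: years in business 17 > 6; is a home-based business → Standard License required.
Rule 2: years in business 17 ≤ 20; manufactures goods on the premises → exempt from Small Fleet Registration.
Rule 3: vehicles 18 < 20; floor area 5,700 square feet ≤ 7,500 square feet → Small Fleet Registration required.
Rule 4: floor area 5,700 square feet < 6,300 square feet; is a home-based business; vehicles 18 ≤ 19 → Trade Permit not required.
Rule 5: is a home-based business; vehicles 18 < 23 → Home Occupation Certificate not required.
Rule 6: is located in Zone C (not: is located in Zone A) → Compliance Authorization not required.

Standard License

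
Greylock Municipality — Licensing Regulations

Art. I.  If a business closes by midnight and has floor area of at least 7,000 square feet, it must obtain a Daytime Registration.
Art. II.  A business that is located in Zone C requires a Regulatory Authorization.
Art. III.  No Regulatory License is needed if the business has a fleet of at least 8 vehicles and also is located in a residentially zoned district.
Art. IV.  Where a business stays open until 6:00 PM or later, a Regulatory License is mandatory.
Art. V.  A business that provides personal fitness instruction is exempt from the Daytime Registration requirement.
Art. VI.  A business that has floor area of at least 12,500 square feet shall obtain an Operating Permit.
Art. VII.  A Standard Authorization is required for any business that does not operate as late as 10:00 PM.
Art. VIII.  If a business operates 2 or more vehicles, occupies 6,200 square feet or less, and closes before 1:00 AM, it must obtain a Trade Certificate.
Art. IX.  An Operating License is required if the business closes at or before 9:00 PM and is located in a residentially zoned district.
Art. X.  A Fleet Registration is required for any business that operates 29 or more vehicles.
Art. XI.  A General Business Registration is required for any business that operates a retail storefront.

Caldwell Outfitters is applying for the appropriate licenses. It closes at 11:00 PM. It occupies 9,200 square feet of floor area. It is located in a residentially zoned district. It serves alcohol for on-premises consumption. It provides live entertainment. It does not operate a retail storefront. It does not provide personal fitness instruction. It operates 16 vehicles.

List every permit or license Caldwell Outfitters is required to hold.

Art. I. closes 11:00 PM, at/before midnight; floor area 9,200 square feet ≥ 7,000 square feet → Daytime Registration required.
Art. II. is located in a residentially zoned district (not: is located in Zone C) → Regulatory Authorization not required.
Art. III. vehicles 16 ≥ 8; is located in a residentially zoned district → exempt from Regulatory License.
Art. IV. closes 11:00 PM, after 6:00 PM → Regulatory License required.
Art. V. does not provide personal fitness instruction → Daytime Registration exemption does not apply.
Art. VI. floor area 9,200 square feet < 12,500 square feet → Operating Permit not required.
Art. VII. closes 11:00 PM, after 10:00 PM → Standard Authorization not required.
Art. VIII. vehicles 16 ≥ 2; floor area 9,200 square feet > 6,200 square feet; closes 11:00 PM, at/before 1:00 AM → Trade Certificate not required.
Art. IX. closes 11:00 PM, after 9:00 PM; is located in a residentially zoned district → Operating License not required.
Art. X. vehicles 16 < 29 → Fleet Registration not required.
Art. XI. does not operate a retail storefront → General Business Registration not required.

Daytime Registration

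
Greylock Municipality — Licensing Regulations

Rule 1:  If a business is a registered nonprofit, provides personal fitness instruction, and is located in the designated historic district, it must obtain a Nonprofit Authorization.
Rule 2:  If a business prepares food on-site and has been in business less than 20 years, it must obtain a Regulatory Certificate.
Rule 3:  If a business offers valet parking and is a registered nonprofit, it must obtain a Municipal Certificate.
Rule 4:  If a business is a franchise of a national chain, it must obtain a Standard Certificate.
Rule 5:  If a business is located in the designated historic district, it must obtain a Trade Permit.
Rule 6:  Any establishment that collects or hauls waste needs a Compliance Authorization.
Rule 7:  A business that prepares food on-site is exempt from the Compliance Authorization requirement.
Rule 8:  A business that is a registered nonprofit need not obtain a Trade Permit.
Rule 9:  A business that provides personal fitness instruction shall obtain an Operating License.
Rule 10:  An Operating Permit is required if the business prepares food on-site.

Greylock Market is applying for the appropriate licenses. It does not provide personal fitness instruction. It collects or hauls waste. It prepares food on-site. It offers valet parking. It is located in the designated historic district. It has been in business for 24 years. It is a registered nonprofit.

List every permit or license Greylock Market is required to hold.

Rule 1: is a registered nonprofit; does not provide personal fitness instruction; is located in the designated historic district → Nonprofit Authorization not required.
Rule 2: prepares food on-site; years in business 24 ≥ 20 → Regulatory Certificate not required.
Rule 3: offers valet parking; is a registered nonprofit → Municipal Certificate required.
Rule 4: is a registered nonprofit (not: is a franchise of a national chain) → Standard Certificate not required.
Rule 5: is located in the designated historic district → Trade Permit required.
Rule 6: collects or hauls waste → Compliance Authorization required.
Rule 7: prepares food on-site → exempt from Compliance Authorization.
Rule 8: is a registered nonprofit → exempt from Trade Permit.
Rule 9: does not provide personal fitness instruction → Operating License not required.
Rule 10: prepares food on-site → Operating Permit required.

Municipal Certificate, Operating Permit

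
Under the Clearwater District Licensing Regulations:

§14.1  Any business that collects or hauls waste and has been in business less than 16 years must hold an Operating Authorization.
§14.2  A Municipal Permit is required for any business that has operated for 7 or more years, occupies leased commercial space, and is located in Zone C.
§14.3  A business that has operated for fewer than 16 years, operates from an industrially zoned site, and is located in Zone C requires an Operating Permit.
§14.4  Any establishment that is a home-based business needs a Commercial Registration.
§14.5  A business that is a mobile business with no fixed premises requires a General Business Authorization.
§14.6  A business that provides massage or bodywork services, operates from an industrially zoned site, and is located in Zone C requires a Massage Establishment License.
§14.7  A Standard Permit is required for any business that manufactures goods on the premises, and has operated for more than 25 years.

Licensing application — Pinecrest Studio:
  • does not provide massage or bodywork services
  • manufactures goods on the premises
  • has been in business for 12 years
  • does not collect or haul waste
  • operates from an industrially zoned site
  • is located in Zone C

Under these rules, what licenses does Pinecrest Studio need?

§14.1 does not collect or haul waste; years in business 12 < 16 → Operating Authorization not required.
§14.2 years in business 12 ≥ 7; operates from an industrially zoned site (not: occupies leased commercial space); is located in Zone C → Municipal Permit not required.
§14.3 years in business 12 < 16; operates from an industrially zoned site; is located in Zone C → Operating Permit required.
§14.4 operates from an industrially zoned site (not: is a home-based business) → Commercial Registration not required.
§14.5 operates from an industrially zoned site (not: is a mobile business with no fixed premises) → General Business Authorization not required.
§14.6 does not provide massage or bodywork services; operates from an industrially zoned site; is located in Zone C → Massage Establishment License not required.
§14.7 manufactures goods on the premises; years in business 12 ≤ 25 → Standard Permit not required.

Operating Permit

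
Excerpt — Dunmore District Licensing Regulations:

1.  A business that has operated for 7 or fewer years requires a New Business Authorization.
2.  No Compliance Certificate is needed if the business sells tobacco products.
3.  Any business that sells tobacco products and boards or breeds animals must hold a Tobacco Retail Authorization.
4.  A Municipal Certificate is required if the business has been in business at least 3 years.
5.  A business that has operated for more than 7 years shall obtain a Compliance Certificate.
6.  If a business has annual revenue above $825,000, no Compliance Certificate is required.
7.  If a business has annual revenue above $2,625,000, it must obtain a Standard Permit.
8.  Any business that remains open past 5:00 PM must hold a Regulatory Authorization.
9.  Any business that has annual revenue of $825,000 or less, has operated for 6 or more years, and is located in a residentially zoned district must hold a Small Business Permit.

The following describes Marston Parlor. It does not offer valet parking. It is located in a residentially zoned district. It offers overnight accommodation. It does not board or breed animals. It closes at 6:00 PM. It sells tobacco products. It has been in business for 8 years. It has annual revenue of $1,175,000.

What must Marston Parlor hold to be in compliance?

Municipal Certificate, Regulatory Authorization

1. years in business 8 > 7 → New Business Authorization not required.
2. sells tobacco products → exempt from Compliance Certificate.
3. sells tobacco products; does not board or breed animals → Tobacco Retail Authorization not required.
4. years in business 8 ≥ 3 → Municipal Certificate required.
5. years in business 8 > 7 → Compliance Certificate required.
6. revenue $1,175,000 > $825,000 → exempt from Compliance Certificate.
7. revenue $1,175,000 ≤ $2,625,000 → Standard Permit not required.
8. closes 6:00 PM, after 5:00 PM → Regulatory Authorization required.
9. revenue $1,175,000 > $825,000; years in business 8 ≥ 6; is located in a residentially zoned district → Small Business Permit not required.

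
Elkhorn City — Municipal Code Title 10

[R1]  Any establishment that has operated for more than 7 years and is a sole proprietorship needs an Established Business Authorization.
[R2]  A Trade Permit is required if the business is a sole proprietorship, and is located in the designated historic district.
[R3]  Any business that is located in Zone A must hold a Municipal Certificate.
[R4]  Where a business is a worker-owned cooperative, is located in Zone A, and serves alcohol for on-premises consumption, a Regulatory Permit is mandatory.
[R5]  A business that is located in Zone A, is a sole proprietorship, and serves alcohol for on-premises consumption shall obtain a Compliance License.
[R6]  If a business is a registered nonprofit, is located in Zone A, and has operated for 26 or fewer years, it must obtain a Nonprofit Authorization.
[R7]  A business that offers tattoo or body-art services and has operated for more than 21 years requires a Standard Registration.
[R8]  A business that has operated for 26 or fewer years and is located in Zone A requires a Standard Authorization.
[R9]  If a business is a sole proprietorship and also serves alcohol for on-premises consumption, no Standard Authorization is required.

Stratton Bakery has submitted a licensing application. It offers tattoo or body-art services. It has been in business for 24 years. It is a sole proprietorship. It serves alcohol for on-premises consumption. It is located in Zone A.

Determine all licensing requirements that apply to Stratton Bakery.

[R1] years in business 24 > 7; is a sole proprietorship → Established Business Authorization required.
[R2] is a sole proprietorship; is located in Zone A (not: is located in the designated historic district) → Trade Permit not required.
[R3] is located in Zone A → Municipal Certificate required.
[R4] is a sole proprietorship (not: is a worker-owned cooperative); is located in Zone A; serves alcohol for on-premises consumption → Regulatory Permit not required.
[R5] is located in Zone A; is a sole proprietorship; serves alcohol for on-premises consumption → Compliance License required.
[R6] is a sole proprietorship (not: is a registered nonprofit); is located in Zone A; years in business 24 ≤ 26 → Nonprofit Authorization not required.
[R7] offers tattoo or body-art services; years in business 24 > 21 → Standard Registration required.
[R8] years in business 24 ≤ 26; is located in Zone A → Standard Authorization required.
[R9] is a sole proprietorship; serves alcohol for on-premises consumption → exempt from Standard Authorization.

Compliance License, Established Business Authorization, Municipal Certificate, Standard Registration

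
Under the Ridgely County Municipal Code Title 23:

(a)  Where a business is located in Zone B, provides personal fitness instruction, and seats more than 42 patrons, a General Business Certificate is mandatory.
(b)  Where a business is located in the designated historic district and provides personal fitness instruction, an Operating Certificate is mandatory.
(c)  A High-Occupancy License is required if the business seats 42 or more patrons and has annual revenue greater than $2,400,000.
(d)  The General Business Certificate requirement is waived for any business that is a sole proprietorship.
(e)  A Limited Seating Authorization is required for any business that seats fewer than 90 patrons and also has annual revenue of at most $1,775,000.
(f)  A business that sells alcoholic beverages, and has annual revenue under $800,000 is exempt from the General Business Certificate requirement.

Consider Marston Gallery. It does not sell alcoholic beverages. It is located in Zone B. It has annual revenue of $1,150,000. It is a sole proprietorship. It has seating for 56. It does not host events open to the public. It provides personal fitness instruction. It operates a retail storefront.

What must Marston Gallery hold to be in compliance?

Limited Seating Authorization

(a) is located in Zone B; provides personal fitness instruction; seating 56 > 42 → General Business Certificate required.
(b) is located in Zone B (not: is located in the designated historic district); provides personal fitness instruction → Operating Certificate not required.
(c) seating 56 ≥ 42; revenue $1,150,000 ≤ $2,400,000 → High-Occupancy License not required.
(d) is a sole proprietorship → exempt from General Business Certificate.
(e) seating 56 < 90; revenue $1,150,000 ≤ $1,775,000 → Limited Seating Authorization required.
(f) does not sell alcoholic beverages; revenue $1,150,000 ≥ $800,000 → General Business Certificate exemption does not apply.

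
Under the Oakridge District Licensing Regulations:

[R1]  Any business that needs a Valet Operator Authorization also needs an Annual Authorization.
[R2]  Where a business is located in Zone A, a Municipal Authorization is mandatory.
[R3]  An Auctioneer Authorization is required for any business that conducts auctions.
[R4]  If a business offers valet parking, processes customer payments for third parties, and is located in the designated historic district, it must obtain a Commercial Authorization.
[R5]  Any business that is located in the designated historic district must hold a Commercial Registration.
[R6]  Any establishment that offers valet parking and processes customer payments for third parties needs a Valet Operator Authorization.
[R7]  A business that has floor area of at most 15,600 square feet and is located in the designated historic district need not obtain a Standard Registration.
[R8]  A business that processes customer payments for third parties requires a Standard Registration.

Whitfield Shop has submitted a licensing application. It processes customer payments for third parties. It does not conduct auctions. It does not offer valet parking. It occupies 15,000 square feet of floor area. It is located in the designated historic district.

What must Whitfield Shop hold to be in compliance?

[R1] Valet Operator Authorization is not required → no effect.
[R2] is located in the designated historic district (not: is located in Zone A) → Municipal Authorization not required.
[R3] does not conduct auctions → Auctioneer Authorization not required.
[R4] does not offer valet parking; processes customer payments for third parties; is located in the designated historic district → Commercial Authorization not required.
[R5] is located in the designated historic district → Commercial Registration required.
[R6] does not offer valet parking; processes customer payments for third parties → Valet Operator Authorization not required.
[R7] floor area 15,000 square feet ≤ 15,600 square feet; is located in the designated historic district → exempt from Standard Registration.
[R8] processes customer payments for third parties → Standard Registration required.

Commercial Registration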